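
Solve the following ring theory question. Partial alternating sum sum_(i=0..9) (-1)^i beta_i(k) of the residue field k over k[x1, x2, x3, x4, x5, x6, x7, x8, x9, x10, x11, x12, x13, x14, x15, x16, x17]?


Koszul resolution: beta_i(k)=C(n,i), n=17
sum_(i=0..p) (-1)^i C(n,i) = (-1)^p C(n-1,p)
(-1)^9*C(16,9) = (-1)^9*11440 = -11440


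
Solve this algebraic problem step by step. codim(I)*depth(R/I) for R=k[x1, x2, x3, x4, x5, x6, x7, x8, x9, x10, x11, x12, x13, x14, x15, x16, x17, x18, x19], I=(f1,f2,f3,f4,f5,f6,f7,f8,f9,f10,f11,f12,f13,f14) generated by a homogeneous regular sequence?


codim=14, depth=dim(R/I)=19-14=5
Product=14*5=70


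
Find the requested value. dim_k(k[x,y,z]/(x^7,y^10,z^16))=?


Basis: x^iy^jz^k, i<7,j<10,k<16
7*10*16=1120


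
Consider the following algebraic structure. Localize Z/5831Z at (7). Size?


7-primary part: 5831=7^3*17
Size=7^3=343


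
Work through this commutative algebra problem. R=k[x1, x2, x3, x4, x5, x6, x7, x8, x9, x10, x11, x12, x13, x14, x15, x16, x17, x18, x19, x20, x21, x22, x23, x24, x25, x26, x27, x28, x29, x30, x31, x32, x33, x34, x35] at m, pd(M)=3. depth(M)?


pd+depth=depth(R)=35
depth=35-3=32


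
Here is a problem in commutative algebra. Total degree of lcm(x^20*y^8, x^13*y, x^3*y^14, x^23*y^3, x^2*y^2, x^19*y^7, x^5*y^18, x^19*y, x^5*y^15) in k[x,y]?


lcm = componentwise max:
x: max(20,13,3,23,2,19,5,19,5)=23
y: max(8,1,14,3,2,7,18,1,15)=18
Total=23+18=41


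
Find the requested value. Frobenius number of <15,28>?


gcd(15,28)=1 => F=ab-a-b=15*28-15-28=420-43=377


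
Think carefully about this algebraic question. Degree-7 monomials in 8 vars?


C(d+n-1,n-1)=C(14,7)=3432


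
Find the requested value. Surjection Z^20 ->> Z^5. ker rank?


rank(ker) = 20-5 = 15


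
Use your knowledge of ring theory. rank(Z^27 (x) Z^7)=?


rank(M(x)N) = rank(M)*rank(N)
27*7 = 189


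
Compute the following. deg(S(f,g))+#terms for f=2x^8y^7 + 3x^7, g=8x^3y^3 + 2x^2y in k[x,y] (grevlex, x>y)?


LT(f)=2x^8y^7, LT(g)=8x^3y^3
lcm(LM)=x^8y^7
S(f,g) (scaled by 16 to clear denominators) = 8*f - 2x^5y^4*g = -4x^7y^5 + 24x^7
2 terms, deg 12.
12+2=14


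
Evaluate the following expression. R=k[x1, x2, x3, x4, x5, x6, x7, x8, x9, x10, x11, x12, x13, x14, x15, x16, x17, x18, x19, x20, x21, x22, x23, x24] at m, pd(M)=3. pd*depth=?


pd+depth=24
depth=24-3=21
pd*depth=3*21=63


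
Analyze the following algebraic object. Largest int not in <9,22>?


gcd(9,22)=1 => F=ab-a-b=9*22-9-22=198-31=167


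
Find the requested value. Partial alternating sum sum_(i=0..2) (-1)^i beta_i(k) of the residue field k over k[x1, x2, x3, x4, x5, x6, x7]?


Koszul resolution: beta_i(k)=C(n,i), n=7
sum_(i=0..p) (-1)^i C(n,i) = (-1)^p C(n-1,p)
(-1)^2*C(6,2) = (-1)^2*15 = 15


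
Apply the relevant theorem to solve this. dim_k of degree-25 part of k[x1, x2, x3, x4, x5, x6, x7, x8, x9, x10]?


C(d+n-1,n-1)=C(34,9)=52451256


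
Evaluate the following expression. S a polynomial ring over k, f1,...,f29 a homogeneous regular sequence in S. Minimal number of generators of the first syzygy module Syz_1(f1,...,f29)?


Regular sequence => Koszul complex is the minimal free resolution.
Syz_1 minimally generated by Koszul relations f_i*e_j - f_j*e_i (i<j): mu(Syz_1) = beta_2 = C(m,2) = m(m-1)/2
m=29
29*28/2 = 406


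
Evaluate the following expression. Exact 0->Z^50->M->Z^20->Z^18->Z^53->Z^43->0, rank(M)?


Alt sum=0:
(-1)^0*50 + (-1)^1*? + (-1)^2*20 + (-1)^3*18 + (-1)^4*53 + (-1)^5*43=0
rank(M)=62


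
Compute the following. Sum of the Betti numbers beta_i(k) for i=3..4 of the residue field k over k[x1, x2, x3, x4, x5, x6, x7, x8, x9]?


Koszul resolution: beta_i(k)=C(n,i), n=9
C(9,3)=84, C(9,4)=126
Sum=210


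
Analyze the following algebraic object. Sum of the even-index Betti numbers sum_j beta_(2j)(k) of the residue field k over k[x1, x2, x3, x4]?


Koszul resolution: beta_i(k)=C(n,i), n=4
sum_even C(4,i) = 2^(n-1) = 2^3 = 8


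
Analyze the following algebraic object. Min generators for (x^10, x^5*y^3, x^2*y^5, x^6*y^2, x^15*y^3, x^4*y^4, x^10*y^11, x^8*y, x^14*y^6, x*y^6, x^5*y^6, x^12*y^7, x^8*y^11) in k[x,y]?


Remove redundant (divisible by others).
x^14*y^6 redundant.
x^5*y^6 redundant.
x^8*y^11 redundant.
x^15*y^3 redundant.
x^10*y^11 redundant.
x^12*y^7 redundant.
Min: x^10, x^8*y, x^6*y^2, x^5*y^3, x^4*y^4, x^2*y^5, x*y^6
Count=7


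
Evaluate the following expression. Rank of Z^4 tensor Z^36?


rank(M(x)N) = rank(M)*rank(N)
4*36 = 144


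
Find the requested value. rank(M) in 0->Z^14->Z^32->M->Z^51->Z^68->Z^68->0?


Alt sum=0:
(-1)^0*14 + (-1)^1*32 + (-1)^2*? + (-1)^3*51 + (-1)^4*68 + (-1)^5*68=0
rank(M)=69


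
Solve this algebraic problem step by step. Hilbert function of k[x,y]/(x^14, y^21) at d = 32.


k[x,y], I = (x^14, y^21), d = 32
Need i < 14 and d-i < 21.
Range: 12 <= i <= 13.
H(32) = 2


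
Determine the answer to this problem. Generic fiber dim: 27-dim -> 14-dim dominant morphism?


dim(fiber)=dim(X)-dim(Y)=27-14=13


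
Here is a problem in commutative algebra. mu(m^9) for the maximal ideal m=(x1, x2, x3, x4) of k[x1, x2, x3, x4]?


Graded Nakayama: mu(m^d) = dim_k (m^d/m^(d+1)) = #degree-9 monomials in 4 vars
C(n+d-1,d)=C(12,9)=220


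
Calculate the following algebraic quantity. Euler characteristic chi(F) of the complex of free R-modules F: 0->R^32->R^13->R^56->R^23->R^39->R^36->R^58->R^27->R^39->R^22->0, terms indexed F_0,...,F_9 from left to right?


chi = sum (-1)^i * rank:
(-1)^0*32=32
(-1)^1*13=-13
(-1)^2*56=56
(-1)^3*23=-23
(-1)^4*39=39
(-1)^5*36=-36
(-1)^6*58=58
(-1)^7*27=-27
(-1)^8*39=39
(-1)^9*22=-22
chi=103


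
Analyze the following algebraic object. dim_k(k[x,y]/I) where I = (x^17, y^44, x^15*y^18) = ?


k[x,y]/I, I = (x^17, y^44, x^15*y^18)
Rect: 17x44=748. Corner: (17-15)x(44-18)=52.
dim = 748-52 = 696


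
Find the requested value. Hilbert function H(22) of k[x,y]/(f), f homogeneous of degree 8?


H(t)=d for t>=d-1.
d=8, t=22
H(22)=8


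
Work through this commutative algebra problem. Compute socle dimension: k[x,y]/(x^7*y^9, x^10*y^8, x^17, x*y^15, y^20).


Socle = ann(m) = span of standard monomials u with x*u, y*u in I (staircase corners).
Minimal generators: x^17, x^10*y^8, x^7*y^9, x*y^15, y^20
Corners: y^19, x^6y^14, x^9y^8, x^16y^7
Socle dim=4


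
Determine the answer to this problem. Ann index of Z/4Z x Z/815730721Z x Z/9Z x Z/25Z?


Exponent = lcm of the cyclic orders; pairwise coprime => product.
2^2*13^8*3^2*5^2=4*815730721*9*25=734157648900


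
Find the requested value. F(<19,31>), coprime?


gcd(19,31)=1 => F=ab-a-b=19*31-19-31=589-50=539


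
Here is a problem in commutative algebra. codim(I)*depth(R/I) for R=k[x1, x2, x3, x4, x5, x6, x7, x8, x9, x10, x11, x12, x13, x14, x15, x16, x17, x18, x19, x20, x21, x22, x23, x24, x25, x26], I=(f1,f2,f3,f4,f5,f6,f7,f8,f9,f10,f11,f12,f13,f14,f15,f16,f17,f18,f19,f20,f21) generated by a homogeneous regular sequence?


codim=21, depth=dim(R/I)=26-21=5
Product=21*5=105


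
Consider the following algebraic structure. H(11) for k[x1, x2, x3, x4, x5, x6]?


C(d+n-1,n-1)=C(16,5)=4368


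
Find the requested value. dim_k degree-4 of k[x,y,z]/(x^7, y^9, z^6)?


Need i<7, j<9, k<6 with i+j+k=4.
For each i, j ranges over max(0,4-i-5)..min(8,4-i):
  i=0: j in [0,4] -> 5
  i=1: j in [0,3] -> 4
  i=2: j in [0,2] -> 3
  i=3: j in [0,1] -> 2
  i=4: j in [0,0] -> 1
H(4) = 5+4+3+2+1 = 15


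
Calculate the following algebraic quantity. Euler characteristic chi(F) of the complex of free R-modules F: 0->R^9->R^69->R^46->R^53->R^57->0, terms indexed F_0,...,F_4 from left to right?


chi = sum (-1)^i * rank:
(-1)^0*9=9
(-1)^1*69=-69
(-1)^2*46=46
(-1)^3*53=-53
(-1)^4*57=57
chi=-10


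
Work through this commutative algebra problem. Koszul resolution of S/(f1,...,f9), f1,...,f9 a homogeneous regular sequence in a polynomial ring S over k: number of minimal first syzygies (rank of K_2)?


Regular sequence => Koszul complex is the minimal free resolution.
Syz_1 minimally generated by Koszul relations f_i*e_j - f_j*e_i (i<j): mu(Syz_1) = beta_2 = C(m,2) = m(m-1)/2
m=9
9*8/2 = 36


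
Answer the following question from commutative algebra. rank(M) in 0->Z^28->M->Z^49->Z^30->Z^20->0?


Alt sum=0:
(-1)^0*28 + (-1)^1*? + (-1)^2*49 + (-1)^3*30 + (-1)^4*20=0
rank(M)=67


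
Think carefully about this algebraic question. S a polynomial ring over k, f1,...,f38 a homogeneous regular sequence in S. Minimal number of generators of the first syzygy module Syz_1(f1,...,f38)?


Regular sequence => Koszul complex is the minimal free resolution.
Syz_1 minimally generated by Koszul relations f_i*e_j - f_j*e_i (i<j): mu(Syz_1) = beta_2 = C(m,2) = m(m-1)/2
m=38
38*37/2 = 703


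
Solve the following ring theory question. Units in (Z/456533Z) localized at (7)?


Local ring = Z/343Z.
phi(343) = 7^2*(7-1) = 294


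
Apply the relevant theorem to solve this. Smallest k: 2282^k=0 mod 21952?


2282^k mod 21952:
k=1: 2282
k=2: 4900
k=3: 8232
k=4: 16464
k=5: 10976
k=6: 0
First zero at k = 6


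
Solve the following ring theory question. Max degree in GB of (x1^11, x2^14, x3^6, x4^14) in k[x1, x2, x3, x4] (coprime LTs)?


Pure powers, coprime LTs => already GB.
Degrees: 11, 14, 6, 14
Max=14


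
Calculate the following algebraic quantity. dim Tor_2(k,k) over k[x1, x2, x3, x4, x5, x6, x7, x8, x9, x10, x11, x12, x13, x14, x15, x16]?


Koszul: C(n,i)=C(16,2)=120


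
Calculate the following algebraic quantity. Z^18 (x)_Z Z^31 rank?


rank(M(x)N) = rank(M)*rank(N)
18*31 = 558


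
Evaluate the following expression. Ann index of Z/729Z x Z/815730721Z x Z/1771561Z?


Exponent = lcm of the cyclic orders; pairwise coprime => product.
3^6*13^8*11^6=729*815730721*1771561=1053490097500775649


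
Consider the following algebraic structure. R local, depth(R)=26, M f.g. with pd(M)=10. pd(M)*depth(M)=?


pd+depth=26
depth=26-10=16
pd*depth=10*16=160


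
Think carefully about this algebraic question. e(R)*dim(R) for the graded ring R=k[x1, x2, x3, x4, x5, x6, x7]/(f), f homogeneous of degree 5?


e(R)=deg(f)=5, dim(R)=7-1=6
e*dim=5*6=30


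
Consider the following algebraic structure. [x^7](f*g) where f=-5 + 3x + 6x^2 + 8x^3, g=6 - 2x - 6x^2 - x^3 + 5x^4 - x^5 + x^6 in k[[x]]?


[x^7] = sum a_i*b_j, i+j=7
  3*1=3
  6*-1=-6
  8*5=40
Sum=37


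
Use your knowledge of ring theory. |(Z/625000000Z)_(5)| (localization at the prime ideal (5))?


5-primary part: 625000000=5^10*64
Size=5^10=9765625


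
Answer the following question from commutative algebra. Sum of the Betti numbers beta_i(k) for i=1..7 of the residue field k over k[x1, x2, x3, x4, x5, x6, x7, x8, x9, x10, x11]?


Koszul resolution: beta_i(k)=C(n,i), n=11
C(11,1)=11, C(11,2)=55, C(11,3)=165, C(11,4)=330, C(11,5)=462, C(11,6)=462, C(11,7)=330
Sum=1815


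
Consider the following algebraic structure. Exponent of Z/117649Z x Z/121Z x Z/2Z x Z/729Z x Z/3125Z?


Exponent = lcm of the cyclic orders; pairwise coprime => product.
7^6*11^2*2^1*3^6*5^5=117649*121*2*729*3125=64860629006250


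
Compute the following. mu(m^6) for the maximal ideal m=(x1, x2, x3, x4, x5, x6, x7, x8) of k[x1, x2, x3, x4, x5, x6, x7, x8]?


Graded Nakayama: mu(m^d) = dim_k (m^d/m^(d+1)) = #degree-6 monomials in 8 vars
C(n+d-1,d)=C(13,6)=1716


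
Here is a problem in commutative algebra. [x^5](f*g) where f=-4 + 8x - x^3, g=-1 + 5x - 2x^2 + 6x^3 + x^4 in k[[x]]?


[x^5] = sum a_i*b_j, i+j=5
  8*1=8
  -1*-2=2
Sum=10


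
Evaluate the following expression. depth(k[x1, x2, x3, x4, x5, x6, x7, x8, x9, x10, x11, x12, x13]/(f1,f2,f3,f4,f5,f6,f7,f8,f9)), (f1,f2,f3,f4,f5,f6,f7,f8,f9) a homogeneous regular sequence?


depth(R)=13
depth(R/I)=13-9=4


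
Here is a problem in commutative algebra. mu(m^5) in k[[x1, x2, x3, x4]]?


C(n+d-1,d)=C(8,5)=56


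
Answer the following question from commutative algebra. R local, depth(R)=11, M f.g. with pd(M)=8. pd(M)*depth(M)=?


pd+depth=11
depth=11-8=3
pd*depth=8*3=24


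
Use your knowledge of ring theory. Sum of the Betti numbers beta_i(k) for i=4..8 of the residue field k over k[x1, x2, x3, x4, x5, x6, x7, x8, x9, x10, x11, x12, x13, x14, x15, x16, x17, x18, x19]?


Koszul resolution: beta_i(k)=C(n,i), n=19
C(19,4)=3876, C(19,5)=11628, C(19,6)=27132, C(19,7)=50388, C(19,8)=75582
Sum=168606


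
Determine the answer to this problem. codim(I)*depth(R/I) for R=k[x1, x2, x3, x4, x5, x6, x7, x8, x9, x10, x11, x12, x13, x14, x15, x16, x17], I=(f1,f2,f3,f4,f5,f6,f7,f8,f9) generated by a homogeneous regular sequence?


codim=9, depth=dim(R/I)=17-9=8
Product=9*8=72


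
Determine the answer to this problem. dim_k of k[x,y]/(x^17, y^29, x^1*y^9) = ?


k[x,y]/I, I = (x^17, y^29, x^1*y^9)
Rect: 17x29=493. Corner: (17-1)x(29-9)=320.
dim = 493-320 = 173


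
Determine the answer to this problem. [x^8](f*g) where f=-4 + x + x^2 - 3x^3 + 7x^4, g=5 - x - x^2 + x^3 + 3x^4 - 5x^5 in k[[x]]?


[x^8] = sum a_i*b_j, i+j=8
  -3*-5=15
  7*3=21
Sum=36


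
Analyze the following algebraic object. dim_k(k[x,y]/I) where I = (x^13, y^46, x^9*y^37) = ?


k[x,y]/I, I = (x^13, y^46, x^9*y^37)
Rect: 13x46=598. Corner: (13-9)x(46-37)=36.
dim = 598-36 = 562


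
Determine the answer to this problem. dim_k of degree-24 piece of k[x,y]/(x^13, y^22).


k[x,y], I = (x^13, y^22), d = 24
Need i < 13 and d-i < 22.
Range: 3 <= i <= 12.
H(24) = 10


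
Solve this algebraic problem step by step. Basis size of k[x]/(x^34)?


Basis: 1,x,...,x^33
dim=34


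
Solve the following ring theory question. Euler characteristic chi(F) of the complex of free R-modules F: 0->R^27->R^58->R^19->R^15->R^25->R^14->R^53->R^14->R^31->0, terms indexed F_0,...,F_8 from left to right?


chi = sum (-1)^i * rank:
(-1)^0*27=27
(-1)^1*58=-58
(-1)^2*19=19
(-1)^3*15=-15
(-1)^4*25=25
(-1)^5*14=-14
(-1)^6*53=53
(-1)^7*14=-14
(-1)^8*31=31
chi=54


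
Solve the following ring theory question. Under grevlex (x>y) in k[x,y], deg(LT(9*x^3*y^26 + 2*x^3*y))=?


LT: 9*x^3*y^26
deg_x=3, deg_y=26
Total=3+26=29


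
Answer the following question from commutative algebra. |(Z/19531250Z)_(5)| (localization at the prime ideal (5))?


5-primary part: 19531250=5^10*2
Size=5^10=9765625


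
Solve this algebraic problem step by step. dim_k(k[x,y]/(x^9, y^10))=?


Basis: x^i*y^j, i<9, j<10
9*10=90


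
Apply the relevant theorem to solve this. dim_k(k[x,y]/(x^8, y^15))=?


Basis: x^i*y^j, i<8, j<15
8*15=120


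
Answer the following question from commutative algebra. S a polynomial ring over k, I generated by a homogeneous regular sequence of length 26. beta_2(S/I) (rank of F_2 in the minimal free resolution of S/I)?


Regular sequence => Koszul complex is the minimal free resolution.
Syz_1 minimally generated by Koszul relations f_i*e_j - f_j*e_i (i<j): mu(Syz_1) = beta_2 = C(m,2) = m(m-1)/2
m=26
26*25/2 = 325


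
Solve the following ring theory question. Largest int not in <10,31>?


gcd(10,31)=1 => F=ab-a-b=10*31-10-31=310-41=269


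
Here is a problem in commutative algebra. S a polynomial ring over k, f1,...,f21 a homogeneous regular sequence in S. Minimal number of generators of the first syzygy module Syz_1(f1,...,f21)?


Regular sequence => Koszul complex is the minimal free resolution.
Syz_1 minimally generated by Koszul relations f_i*e_j - f_j*e_i (i<j): mu(Syz_1) = beta_2 = C(m,2) = m(m-1)/2
m=21
21*20/2 = 210


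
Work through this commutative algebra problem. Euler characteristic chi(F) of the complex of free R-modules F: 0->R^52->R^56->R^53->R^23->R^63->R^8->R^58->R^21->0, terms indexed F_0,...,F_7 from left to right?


chi = sum (-1)^i * rank:
(-1)^0*52=52
(-1)^1*56=-56
(-1)^2*53=53
(-1)^3*23=-23
(-1)^4*63=63
(-1)^5*8=-8
(-1)^6*58=58
(-1)^7*21=-21
chi=118


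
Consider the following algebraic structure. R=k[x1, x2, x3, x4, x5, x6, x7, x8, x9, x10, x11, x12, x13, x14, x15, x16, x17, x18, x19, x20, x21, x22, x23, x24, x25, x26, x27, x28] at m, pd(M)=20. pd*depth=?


pd+depth=28
depth=28-20=8
pd*depth=20*8=160


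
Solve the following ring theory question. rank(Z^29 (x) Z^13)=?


rank(M(x)N) = rank(M)*rank(N)
29*13 = 377


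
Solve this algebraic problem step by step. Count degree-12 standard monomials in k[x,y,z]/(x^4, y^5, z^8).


Need i<4, j<5, k<8 with i+j+k=12.
For each i, j ranges over max(0,12-i-7)..min(4,12-i):
  i=0: j in [5,4] -> 0
  i=1: j in [4,4] -> 1
  i=2: j in [3,4] -> 2
  i=3: j in [2,4] -> 3
H(12) = 0+1+2+3 = 6


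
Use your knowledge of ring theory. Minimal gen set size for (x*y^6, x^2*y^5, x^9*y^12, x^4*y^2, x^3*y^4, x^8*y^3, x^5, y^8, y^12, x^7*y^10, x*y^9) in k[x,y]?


Remove redundant (divisible by others).
x*y^9 redundant.
x^9*y^12 redundant.
y^12 redundant.
x^8*y^3 redundant.
x^7*y^10 redundant.
Min: x^5, x^4*y^2, x^3*y^4, x^2*y^5, x*y^6, y^8
Count=6


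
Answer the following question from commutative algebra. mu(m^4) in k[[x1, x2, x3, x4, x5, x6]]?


C(n+d-1,d)=C(9,4)=126


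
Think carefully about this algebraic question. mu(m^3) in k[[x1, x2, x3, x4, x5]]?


C(n+d-1,d)=C(7,3)=35


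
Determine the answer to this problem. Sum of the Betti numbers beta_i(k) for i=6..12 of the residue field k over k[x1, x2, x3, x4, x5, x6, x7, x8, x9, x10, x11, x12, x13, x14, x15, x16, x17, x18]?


Koszul resolution: beta_i(k)=C(n,i), n=18
C(18,6)=18564, C(18,7)=31824, C(18,8)=43758, C(18,9)=48620, C(18,10)=43758, C(18,11)=31824, C(18,12)=18564
Sum=236912


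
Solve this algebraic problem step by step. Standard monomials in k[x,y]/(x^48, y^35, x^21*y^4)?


k[x,y]/I, I = (x^48, y^35, x^21*y^4)
Rect: 48x35=1680. Corner: (48-21)x(35-4)=837.
dim = 1680-837 = 843


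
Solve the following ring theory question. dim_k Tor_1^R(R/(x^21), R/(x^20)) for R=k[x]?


Tor_1(R/I,R/J)=(I cap J)/IJ=(x^21)/(x^41)
dim=41-21=min(21,20)=20


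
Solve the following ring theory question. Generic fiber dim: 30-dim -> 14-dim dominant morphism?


dim(fiber)=dim(X)-dim(Y)=30-14=16


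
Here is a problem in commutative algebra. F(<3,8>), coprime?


gcd(3,8)=1 => F=ab-a-b=3*8-3-8=24-11=13


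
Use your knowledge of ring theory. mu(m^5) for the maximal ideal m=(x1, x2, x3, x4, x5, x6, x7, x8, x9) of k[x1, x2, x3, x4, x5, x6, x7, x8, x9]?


Graded Nakayama: mu(m^d) = dim_k (m^d/m^(d+1)) = #degree-5 monomials in 9 vars
C(n+d-1,d)=C(13,5)=1287


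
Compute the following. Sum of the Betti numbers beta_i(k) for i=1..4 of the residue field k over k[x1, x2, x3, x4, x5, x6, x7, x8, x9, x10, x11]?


Koszul resolution: beta_i(k)=C(n,i), n=11
C(11,1)=11, C(11,2)=55, C(11,3)=165, C(11,4)=330
Sum=561


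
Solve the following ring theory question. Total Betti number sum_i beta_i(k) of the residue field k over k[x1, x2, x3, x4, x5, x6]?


Koszul resolution: beta_i(k)=C(n,i), n=6
sum_i C(6,i) = 2^6 = 64


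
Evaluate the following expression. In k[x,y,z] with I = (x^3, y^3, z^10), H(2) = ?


Need i<3, j<3, k<10 with i+j+k=2.
For each i, j ranges over max(0,2-i-9)..min(2,2-i):
  i=0: j in [0,2] -> 3
  i=1: j in [0,1] -> 2
  i=2: j in [0,0] -> 1
H(2) = 3+2+1 = 6


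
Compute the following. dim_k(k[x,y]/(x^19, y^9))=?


Basis: x^i*y^j, i<19, j<9
19*9=171


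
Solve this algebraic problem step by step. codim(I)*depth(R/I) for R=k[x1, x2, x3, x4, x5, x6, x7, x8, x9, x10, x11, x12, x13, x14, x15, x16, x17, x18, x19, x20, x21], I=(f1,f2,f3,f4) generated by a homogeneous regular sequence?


codim=4, depth=dim(R/I)=21-4=17
Product=4*17=68


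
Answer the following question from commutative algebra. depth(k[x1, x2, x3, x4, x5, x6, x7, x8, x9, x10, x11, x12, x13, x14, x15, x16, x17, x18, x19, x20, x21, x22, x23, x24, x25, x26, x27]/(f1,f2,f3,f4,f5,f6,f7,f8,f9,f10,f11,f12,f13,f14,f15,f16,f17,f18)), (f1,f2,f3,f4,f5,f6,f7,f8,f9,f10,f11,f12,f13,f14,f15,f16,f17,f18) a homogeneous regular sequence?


depth(R)=27
depth(R/I)=27-18=9


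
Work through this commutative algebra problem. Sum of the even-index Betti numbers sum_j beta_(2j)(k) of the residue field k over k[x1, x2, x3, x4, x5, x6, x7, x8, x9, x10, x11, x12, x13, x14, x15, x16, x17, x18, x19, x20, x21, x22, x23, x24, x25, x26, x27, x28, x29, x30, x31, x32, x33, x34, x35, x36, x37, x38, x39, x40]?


Koszul resolution: beta_i(k)=C(n,i), n=40
sum_even C(40,i) = 2^(n-1) = 2^39 = 549755813888


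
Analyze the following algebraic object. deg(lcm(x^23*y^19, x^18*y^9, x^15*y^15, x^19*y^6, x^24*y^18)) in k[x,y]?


lcm = componentwise max:
x: max(23,18,15,19,24)=24
y: max(19,9,15,6,18)=19
Total=24+19=43


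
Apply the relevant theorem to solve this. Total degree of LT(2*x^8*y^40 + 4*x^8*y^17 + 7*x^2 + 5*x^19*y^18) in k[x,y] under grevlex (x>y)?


LT: 2*x^8*y^40
deg_x=8, deg_y=40
Total=8+40=48


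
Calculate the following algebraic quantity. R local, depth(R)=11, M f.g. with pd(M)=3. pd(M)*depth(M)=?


pd+depth=11
depth=11-3=8
pd*depth=3*8=24


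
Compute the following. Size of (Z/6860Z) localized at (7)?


7-primary part: 6860=7^3*20
Size=7^3=343


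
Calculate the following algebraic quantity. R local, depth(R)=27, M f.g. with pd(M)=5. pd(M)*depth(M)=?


pd+depth=27
depth=27-5=22
pd*depth=5*22=110


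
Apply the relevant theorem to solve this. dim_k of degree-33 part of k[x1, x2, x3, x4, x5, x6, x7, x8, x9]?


C(d+n-1,n-1)=C(41,8)=95548245


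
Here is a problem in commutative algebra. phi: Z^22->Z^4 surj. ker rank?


rank(ker) = 22-4 = 18


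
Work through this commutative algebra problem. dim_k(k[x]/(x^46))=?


Basis: 1,x,...,x^45
dim=46


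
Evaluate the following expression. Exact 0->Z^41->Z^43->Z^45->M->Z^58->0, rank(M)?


Alt sum=0:
(-1)^0*41 + (-1)^1*43 + (-1)^2*45 + (-1)^3*? + (-1)^4*58=0
rank(M)=101


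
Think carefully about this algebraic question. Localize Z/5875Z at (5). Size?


5-primary part: 5875=5^3*47
Size=5^3=125


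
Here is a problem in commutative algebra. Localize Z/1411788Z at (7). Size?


7-primary part: 1411788=7^6*12
Size=7^6=117649


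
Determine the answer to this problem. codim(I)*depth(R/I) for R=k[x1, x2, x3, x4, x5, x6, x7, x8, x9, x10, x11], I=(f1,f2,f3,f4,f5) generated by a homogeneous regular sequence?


codim=5, depth=dim(R/I)=11-5=6
Product=5*6=30


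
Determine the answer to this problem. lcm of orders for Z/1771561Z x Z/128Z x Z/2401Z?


Exponent = lcm of the cyclic orders; pairwise coprime => product.
11^6*2^7*7^4=1771561*128*2401=544450299008


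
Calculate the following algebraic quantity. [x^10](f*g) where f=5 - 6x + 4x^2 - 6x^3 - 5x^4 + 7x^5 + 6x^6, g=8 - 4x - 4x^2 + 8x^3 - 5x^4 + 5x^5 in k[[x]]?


[x^10] = sum a_i*b_j, i+j=10
  7*5=35
  6*-5=-30
Sum=5


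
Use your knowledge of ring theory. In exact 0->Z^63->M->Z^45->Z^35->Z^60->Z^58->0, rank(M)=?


Alt sum=0:
(-1)^0*63 + (-1)^1*? + (-1)^2*45 + (-1)^3*35 + (-1)^4*60 + (-1)^5*58=0
rank(M)=75


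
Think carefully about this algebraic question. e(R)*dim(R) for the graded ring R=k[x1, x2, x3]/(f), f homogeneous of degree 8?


e(R)=deg(f)=8, dim(R)=3-1=2
e*dim=8*2=16


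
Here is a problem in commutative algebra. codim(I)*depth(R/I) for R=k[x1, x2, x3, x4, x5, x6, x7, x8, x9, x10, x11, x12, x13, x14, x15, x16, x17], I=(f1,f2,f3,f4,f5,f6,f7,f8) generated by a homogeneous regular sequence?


codim=8, depth=dim(R/I)=17-8=9
Product=8*9=72


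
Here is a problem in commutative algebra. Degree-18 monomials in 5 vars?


C(d+n-1,n-1)=C(22,4)=7315


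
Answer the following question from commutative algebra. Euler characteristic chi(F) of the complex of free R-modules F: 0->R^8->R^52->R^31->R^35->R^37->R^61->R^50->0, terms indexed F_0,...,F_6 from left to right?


chi = sum (-1)^i * rank:
(-1)^0*8=8
(-1)^1*52=-52
(-1)^2*31=31
(-1)^3*35=-35
(-1)^4*37=37
(-1)^5*61=-61
(-1)^6*50=50
chi=-22


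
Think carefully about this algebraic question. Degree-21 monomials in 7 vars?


C(d+n-1,n-1)=C(27,6)=296010


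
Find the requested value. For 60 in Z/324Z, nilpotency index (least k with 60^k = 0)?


60^k mod 324:
k=1: 60
k=2: 36
k=3: 216
k=4: 0
First zero at k = 4


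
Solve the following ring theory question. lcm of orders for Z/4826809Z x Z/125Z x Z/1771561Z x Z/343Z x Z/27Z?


Exponent = lcm of the cyclic orders; pairwise coprime => product.
13^6*5^3*11^6*7^3*3^3=4826809*125*1771561*343*27=9898835838340073625


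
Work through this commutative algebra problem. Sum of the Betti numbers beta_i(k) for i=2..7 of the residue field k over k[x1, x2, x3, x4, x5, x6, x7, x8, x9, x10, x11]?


Koszul resolution: beta_i(k)=C(n,i), n=11
C(11,2)=55, C(11,3)=165, C(11,4)=330, C(11,5)=462, C(11,6)=462, C(11,7)=330
Sum=1804


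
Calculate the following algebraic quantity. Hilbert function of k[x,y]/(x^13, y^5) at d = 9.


k[x,y], I = (x^13, y^5), d = 9
Need i < 13 and d-i < 5.
Range: 5 <= i <= 9.
H(9) = 5


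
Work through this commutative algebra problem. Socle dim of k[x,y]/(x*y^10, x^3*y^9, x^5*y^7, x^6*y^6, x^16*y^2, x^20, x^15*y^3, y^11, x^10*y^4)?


Socle = ann(m) = span of standard monomials u with x*u, y*u in I (staircase corners).
Minimal generators: x^20, x^16*y^2, x^15*y^3, x^10*y^4, x^6*y^6, x^5*y^7, x^3*y^9, x*y^10, y^11
Corners: y^10, x^2y^9, x^4y^8, x^5y^6, x^9y^5, x^14y^3, x^15y^2, x^19y
Socle dim=8


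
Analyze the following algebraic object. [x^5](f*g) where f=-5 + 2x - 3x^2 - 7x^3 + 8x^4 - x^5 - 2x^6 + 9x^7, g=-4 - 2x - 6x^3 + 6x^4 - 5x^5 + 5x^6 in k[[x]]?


[x^5] = sum a_i*b_j, i+j=5
  -5*-5=25
  2*6=12
  -3*-6=18
  8*-2=-16
  -1*-4=4
Sum=43


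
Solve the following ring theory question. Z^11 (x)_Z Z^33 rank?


rank(M(x)N) = rank(M)*rank(N)
11*33 = 363


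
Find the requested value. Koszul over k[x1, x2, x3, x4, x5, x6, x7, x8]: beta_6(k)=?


C(n,i)=C(8,6)=28


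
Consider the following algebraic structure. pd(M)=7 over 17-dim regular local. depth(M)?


pd+depth=depth(R)=17
depth=17-7=10


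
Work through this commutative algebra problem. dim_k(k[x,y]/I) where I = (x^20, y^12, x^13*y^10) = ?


k[x,y]/I, I = (x^20, y^12, x^13*y^10)
Rect: 20x12=240. Corner: (20-13)x(12-10)=14.
dim = 240-14 = 226


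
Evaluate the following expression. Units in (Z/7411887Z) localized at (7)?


Local ring = Z/823543Z.
phi(823543) = 7^6*(7-1) = 705894


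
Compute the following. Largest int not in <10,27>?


gcd(10,27)=1 => F=ab-a-b=10*27-10-27=270-37=233


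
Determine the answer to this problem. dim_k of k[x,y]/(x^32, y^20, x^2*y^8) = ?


k[x,y]/I, I = (x^32, y^20, x^2*y^8)
Rect: 32x20=640. Corner: (32-2)x(20-8)=360.
dim = 640-360 = 280


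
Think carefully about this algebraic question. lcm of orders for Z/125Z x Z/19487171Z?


Exponent = lcm of the cyclic orders; pairwise coprime => product.
5^3*11^7=125*19487171=2435896375


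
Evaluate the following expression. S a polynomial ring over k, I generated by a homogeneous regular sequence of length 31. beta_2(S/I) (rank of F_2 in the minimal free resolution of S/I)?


Regular sequence => Koszul complex is the minimal free resolution.
Syz_1 minimally generated by Koszul relations f_i*e_j - f_j*e_i (i<j): mu(Syz_1) = beta_2 = C(m,2) = m(m-1)/2
m=31
31*30/2 = 465


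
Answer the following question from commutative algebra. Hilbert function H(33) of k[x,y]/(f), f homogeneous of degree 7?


H(t)=d for t>=d-1.
d=7, t=33
H(33)=7


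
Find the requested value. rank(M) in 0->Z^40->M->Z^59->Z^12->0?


Alt sum=0:
(-1)^0*40 + (-1)^1*? + (-1)^2*59 + (-1)^3*12=0
rank(M)=87


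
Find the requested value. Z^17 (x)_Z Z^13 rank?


rank(M(x)N) = rank(M)*rank(N)
17*13 = 221


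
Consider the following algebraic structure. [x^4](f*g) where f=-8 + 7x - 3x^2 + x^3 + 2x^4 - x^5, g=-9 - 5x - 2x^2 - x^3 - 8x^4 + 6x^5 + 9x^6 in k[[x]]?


[x^4] = sum a_i*b_j, i+j=4
  -8*-8=64
  7*-1=-7
  -3*-2=6
  1*-5=-5
  2*-9=-18
Sum=40


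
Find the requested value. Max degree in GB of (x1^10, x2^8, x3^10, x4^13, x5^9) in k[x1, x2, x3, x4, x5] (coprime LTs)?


Pure powers, coprime LTs => already GB.
Degrees: 10, 8, 10, 13, 9
Max=13


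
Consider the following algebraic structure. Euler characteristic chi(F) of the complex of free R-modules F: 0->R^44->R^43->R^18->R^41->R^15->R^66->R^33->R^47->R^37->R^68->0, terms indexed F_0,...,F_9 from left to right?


chi = sum (-1)^i * rank:
(-1)^0*44=44
(-1)^1*43=-43
(-1)^2*18=18
(-1)^3*41=-41
(-1)^4*15=15
(-1)^5*66=-66
(-1)^6*33=33
(-1)^7*47=-47
(-1)^8*37=37
(-1)^9*68=-68
chi=-118


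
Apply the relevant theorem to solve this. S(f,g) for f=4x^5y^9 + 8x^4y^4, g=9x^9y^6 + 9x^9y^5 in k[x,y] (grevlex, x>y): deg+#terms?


LT(f)=4x^5y^9, LT(g)=9x^9y^6
lcm(LM)=x^9y^9
S(f,g) (scaled by 36 to clear denominators) = 9x^4*f - 4y^3*g = -36x^9y^8 + 72x^8y^4
2 terms, deg 17.
17+2=19


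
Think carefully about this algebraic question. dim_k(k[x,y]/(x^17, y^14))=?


Basis: x^i*y^j, i<17, j<14
17*14=238


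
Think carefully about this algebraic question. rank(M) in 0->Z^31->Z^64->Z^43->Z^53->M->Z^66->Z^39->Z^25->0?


Alt sum=0:
(-1)^0*31 + (-1)^1*64 + (-1)^2*43 + (-1)^3*53 + (-1)^4*? + (-1)^5*66 + (-1)^6*39 + (-1)^7*25=0
rank(M)=95


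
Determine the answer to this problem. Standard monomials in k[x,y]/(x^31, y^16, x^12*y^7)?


k[x,y]/I, I = (x^31, y^16, x^12*y^7)
Rect: 31x16=496. Corner: (31-12)x(16-7)=171.
dim = 496-171 = 325


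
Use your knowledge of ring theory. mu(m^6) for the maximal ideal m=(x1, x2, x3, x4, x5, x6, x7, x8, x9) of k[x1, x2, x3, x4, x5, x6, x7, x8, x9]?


Graded Nakayama: mu(m^d) = dim_k (m^d/m^(d+1)) = #degree-6 monomials in 9 vars
C(n+d-1,d)=C(14,6)=3003


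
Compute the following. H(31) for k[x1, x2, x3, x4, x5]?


C(d+n-1,n-1)=C(35,4)=52360


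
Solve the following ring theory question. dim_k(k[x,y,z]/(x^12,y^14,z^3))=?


Basis: x^iy^jz^k, i<12,j<14,k<3
12*14*3=504


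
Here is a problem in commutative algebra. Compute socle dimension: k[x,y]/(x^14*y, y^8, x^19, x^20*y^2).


Socle = ann(m) = span of standard monomials u with x*u, y*u in I (staircase corners).
Redundant generators: x^20*y^2
Minimal generators: x^19, x^14*y, y^8
Corners: x^13y^7, x^18
Socle dim=2


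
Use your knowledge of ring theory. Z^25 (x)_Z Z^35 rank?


rank(M(x)N) = rank(M)*rank(N)
25*35 = 875


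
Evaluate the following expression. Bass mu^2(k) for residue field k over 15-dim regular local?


C(n,i)=C(15,2)=105


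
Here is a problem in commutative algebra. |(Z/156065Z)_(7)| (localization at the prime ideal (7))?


7-primary part: 156065=7^4*65
Size=7^4=2401


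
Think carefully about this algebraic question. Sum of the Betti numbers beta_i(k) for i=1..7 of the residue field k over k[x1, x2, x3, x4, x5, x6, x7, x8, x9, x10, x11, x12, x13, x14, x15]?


Koszul resolution: beta_i(k)=C(n,i), n=15
C(15,1)=15, C(15,2)=105, C(15,3)=455, C(15,4)=1365, C(15,5)=3003, C(15,6)=5005, C(15,7)=6435
Sum=16383


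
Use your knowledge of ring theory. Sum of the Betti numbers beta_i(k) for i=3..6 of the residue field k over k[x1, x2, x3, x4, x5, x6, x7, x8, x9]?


Koszul resolution: beta_i(k)=C(n,i), n=9
C(9,3)=84, C(9,4)=126, C(9,5)=126, C(9,6)=84
Sum=420


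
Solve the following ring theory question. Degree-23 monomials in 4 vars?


C(d+n-1,n-1)=C(26,3)=2600


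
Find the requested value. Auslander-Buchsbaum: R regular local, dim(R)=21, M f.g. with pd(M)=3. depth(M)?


pd+depth=depth(R)=21
depth=21-3=18


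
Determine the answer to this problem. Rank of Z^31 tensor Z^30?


rank(M(x)N) = rank(M)*rank(N)
31*30 = 930


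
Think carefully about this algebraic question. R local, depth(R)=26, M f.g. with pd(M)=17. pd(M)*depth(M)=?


pd+depth=26
depth=26-17=9
pd*depth=17*9=153


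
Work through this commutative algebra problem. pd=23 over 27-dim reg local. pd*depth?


pd+depth=27
depth=27-23=4
pd*depth=23*4=92


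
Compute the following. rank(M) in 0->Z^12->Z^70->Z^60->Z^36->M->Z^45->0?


Alt sum=0:
(-1)^0*12 + (-1)^1*70 + (-1)^2*60 + (-1)^3*36 + (-1)^4*? + (-1)^5*45=0
rank(M)=79


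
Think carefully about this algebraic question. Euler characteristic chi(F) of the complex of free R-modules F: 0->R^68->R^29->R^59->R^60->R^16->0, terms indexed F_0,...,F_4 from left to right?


chi = sum (-1)^i * rank:
(-1)^0*68=68
(-1)^1*29=-29
(-1)^2*59=59
(-1)^3*60=-60
(-1)^4*16=16
chi=54


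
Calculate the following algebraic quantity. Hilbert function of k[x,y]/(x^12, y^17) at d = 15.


k[x,y], I = (x^12, y^17), d = 15
Need i < 12 and d-i < 17.
Range: 0 <= i <= 11.
H(15) = 12


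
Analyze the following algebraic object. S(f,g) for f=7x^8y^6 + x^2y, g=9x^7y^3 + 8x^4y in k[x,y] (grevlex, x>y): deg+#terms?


LT(f)=7x^8y^6, LT(g)=9x^7y^3
lcm(LM)=x^8y^6
S(f,g) (scaled by 63 to clear denominators) = 9*f - 7xy^3*g = -56x^5y^4 + 9x^2y
2 terms, deg 9.
9+2=11


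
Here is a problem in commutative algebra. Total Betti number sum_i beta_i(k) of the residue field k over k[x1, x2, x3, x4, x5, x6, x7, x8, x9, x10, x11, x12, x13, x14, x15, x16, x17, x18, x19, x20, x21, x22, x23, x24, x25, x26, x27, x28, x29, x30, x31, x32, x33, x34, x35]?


Koszul resolution: beta_i(k)=C(n,i), n=35
sum_i C(35,i) = 2^35 = 34359738368


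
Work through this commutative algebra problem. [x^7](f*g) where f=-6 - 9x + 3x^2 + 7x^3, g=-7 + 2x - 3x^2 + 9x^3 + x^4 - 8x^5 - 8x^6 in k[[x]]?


[x^7] = sum a_i*b_j, i+j=7
  -9*-8=72
  3*-8=-24
  7*1=7
Sum=55


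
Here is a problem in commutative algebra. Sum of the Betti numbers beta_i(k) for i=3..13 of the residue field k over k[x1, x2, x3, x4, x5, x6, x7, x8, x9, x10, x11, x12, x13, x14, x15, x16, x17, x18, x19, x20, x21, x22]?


Koszul resolution: beta_i(k)=C(n,i), n=22
C(22,3)=1540, C(22,4)=7315, C(22,5)=26334, C(22,6)=74613, C(22,7)=170544, C(22,8)=319770, C(22,9)=497420, C(22,10)=646646, C(22,11)=705432, C(22,12)=646646, C(22,13)=497420
Sum=3593680


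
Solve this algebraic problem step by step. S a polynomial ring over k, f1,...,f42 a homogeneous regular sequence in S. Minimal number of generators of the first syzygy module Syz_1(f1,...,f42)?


Regular sequence => Koszul complex is the minimal free resolution.
Syz_1 minimally generated by Koszul relations f_i*e_j - f_j*e_i (i<j): mu(Syz_1) = beta_2 = C(m,2) = m(m-1)/2
m=42
42*41/2 = 861


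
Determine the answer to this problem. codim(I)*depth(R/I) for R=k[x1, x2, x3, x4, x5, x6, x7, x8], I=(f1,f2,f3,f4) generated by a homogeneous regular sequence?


codim=4, depth=dim(R/I)=8-4=4
Product=4*4=16


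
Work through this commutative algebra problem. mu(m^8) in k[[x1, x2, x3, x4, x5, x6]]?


C(n+d-1,d)=C(13,8)=1287


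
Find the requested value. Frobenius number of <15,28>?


gcd(15,28)=1 => F=ab-a-b=15*28-15-28=420-43=377


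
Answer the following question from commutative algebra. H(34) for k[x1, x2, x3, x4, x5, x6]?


C(d+n-1,n-1)=C(39,5)=575757


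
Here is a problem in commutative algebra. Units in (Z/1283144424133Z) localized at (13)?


Local ring = Z/10604499373Z.
phi(10604499373) = 13^8*(13-1) = 9788768652


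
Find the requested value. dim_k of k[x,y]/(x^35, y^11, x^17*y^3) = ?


k[x,y]/I, I = (x^35, y^11, x^17*y^3)
Rect: 35x11=385. Corner: (35-17)x(11-3)=144.
dim = 385-144 = 241


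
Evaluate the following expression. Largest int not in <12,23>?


gcd(12,23)=1 => F=ab-a-b=12*23-12-23=276-35=241


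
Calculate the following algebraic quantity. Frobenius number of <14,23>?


gcd(14,23)=1 => F=ab-a-b=14*23-14-23=322-37=285


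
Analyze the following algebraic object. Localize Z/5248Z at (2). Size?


2-primary part: 5248=2^7*41
Size=2^7=128


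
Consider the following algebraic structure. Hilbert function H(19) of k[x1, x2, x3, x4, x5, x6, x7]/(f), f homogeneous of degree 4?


C(25,6)-C(21,6)=177100-54264=122836


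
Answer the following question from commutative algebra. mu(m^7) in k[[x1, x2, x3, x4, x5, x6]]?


C(n+d-1,d)=C(12,7)=792


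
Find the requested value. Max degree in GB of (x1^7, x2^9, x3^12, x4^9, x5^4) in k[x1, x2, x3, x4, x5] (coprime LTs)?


Pure powers, coprime LTs => already GB.
Degrees: 7, 9, 12, 9, 4
Max=12


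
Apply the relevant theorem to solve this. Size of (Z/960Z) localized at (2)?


2-primary part: 960=2^6*15
Size=2^6=64


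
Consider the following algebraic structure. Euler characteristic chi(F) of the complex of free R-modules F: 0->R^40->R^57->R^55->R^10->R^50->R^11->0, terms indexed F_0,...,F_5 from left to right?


chi = sum (-1)^i * rank:
(-1)^0*40=40
(-1)^1*57=-57
(-1)^2*55=55
(-1)^3*10=-10
(-1)^4*50=50
(-1)^5*11=-11
chi=67


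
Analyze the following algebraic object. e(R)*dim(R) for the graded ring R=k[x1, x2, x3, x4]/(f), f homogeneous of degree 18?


e(R)=deg(f)=18, dim(R)=4-1=3
e*dim=18*3=54


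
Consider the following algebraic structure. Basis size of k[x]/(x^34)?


Basis: 1,x,...,x^33
dim=34


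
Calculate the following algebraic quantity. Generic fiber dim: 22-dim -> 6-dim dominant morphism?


dim(fiber)=dim(X)-dim(Y)=22-6=16


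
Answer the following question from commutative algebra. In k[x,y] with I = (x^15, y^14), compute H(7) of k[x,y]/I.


k[x,y], I = (x^15, y^14), d = 7
Need i < 15 and d-i < 14.
Range: 0 <= i <= 7.
H(7) = 8


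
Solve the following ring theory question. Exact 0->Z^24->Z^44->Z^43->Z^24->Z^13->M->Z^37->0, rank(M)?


Alt sum=0:
(-1)^0*24 + (-1)^1*44 + (-1)^2*43 + (-1)^3*24 + (-1)^4*13 + (-1)^5*? + (-1)^6*37=0
rank(M)=49


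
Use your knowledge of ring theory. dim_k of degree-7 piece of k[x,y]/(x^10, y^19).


k[x,y], I = (x^10, y^19), d = 7
Need i < 10 and d-i < 19.
Range: 0 <= i <= 7.
H(7) = 8


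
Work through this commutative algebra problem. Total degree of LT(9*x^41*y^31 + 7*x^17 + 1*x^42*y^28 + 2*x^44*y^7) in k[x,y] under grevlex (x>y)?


LT: 9*x^41*y^31
deg_x=41, deg_y=31
Total=41+31=72


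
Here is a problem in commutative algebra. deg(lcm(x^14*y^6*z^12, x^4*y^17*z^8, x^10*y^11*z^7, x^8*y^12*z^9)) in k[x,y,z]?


lcm = componentwise max:
x: max(14,4,10,8)=14
y: max(6,17,11,12)=17
z: max(12,8,7,9)=12
Total=14+17+12=43


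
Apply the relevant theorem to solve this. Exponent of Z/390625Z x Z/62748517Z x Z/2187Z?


Exponent = lcm of the cyclic orders; pairwise coprime => product.
5^8*13^7*3^7=390625*62748517*2187=53605861983984375


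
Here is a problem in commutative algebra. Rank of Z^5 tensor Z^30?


rank(M(x)N) = rank(M)*rank(N)
5*30 = 150


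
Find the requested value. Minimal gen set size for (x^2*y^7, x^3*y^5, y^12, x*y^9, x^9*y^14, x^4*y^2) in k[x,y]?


Remove redundant (divisible by others).
x^9*y^14 redundant.
Min: x^4*y^2, x^3*y^5, x^2*y^7, x*y^9, y^12
Count=5


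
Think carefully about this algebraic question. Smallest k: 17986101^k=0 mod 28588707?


17986101^k mod 28588707:
k=1: 17986101
k=2: 26817651
k=3: 2907954
k=4: 777924
k=5: 20420505
k=6: 0
First zero at k = 6


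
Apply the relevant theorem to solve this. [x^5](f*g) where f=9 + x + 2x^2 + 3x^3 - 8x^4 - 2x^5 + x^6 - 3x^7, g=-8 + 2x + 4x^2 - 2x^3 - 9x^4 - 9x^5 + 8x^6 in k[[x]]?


[x^5] = sum a_i*b_j, i+j=5
  9*-9=-81
  1*-9=-9
  2*-2=-4
  3*4=12
  -8*2=-16
  -2*-8=16
Sum=-82


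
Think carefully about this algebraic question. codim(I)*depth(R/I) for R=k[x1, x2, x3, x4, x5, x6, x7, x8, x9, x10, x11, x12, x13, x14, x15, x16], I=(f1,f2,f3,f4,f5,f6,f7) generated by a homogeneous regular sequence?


codim=7, depth=dim(R/I)=16-7=9
Product=7*9=63


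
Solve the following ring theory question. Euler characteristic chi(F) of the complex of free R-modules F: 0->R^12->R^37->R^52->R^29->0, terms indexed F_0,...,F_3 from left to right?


chi = sum (-1)^i * rank:
(-1)^0*12=12
(-1)^1*37=-37
(-1)^2*52=52
(-1)^3*29=-29
chi=-2
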